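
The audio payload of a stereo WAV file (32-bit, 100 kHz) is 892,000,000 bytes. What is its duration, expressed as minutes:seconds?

18:35

Byte rate = 100,000 × 4 × 2 = 800,000 bytes/s.
Duration = 892,000,000 / 800,000 = 1,115 s.
1,115 s = 18:35.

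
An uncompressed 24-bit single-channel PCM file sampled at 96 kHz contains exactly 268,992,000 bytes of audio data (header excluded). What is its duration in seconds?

934 seconds

Byte rate = 96,000 × 3 × 1 = 288,000 bytes/s.
Duration = 268,992,000 / 288,000 = 934 s.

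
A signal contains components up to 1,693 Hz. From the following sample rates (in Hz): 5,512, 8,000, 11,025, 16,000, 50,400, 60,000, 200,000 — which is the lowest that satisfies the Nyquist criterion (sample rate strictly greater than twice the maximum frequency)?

Need sample rate > 2 × 1,693 = 3,386 Hz.
Lowest listed rate above 3,386 Hz is 5,512 Hz.

5,512 Hz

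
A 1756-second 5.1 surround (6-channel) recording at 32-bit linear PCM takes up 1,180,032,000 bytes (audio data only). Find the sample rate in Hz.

28,000 Hz

Bytes = sample_rate × seconds × bytes_per_sample × channels.
sample_rate = 1,180,032,000 / (1,756 × 4 × 6) = 1,180,032,000 / 42,144 = 28,000 Hz.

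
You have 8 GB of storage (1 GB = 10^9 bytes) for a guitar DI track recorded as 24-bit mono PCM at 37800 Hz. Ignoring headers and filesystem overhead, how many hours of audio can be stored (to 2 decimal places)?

Uncompressed byte rate = 37,800 × 3 × 1 = 113,400 bytes/s.
Capacity = 8 × 1,000,000,000 = 8,000,000,000 bytes.
8,000,000,000 / 113,400 ≈ 70546.74 s → 19.60 hours.

19.60 hours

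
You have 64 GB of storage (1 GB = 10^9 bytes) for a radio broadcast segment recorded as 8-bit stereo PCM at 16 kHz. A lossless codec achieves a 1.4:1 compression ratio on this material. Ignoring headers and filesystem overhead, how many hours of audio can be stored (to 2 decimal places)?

Uncompressed byte rate = 16,000 × 1 × 2 = 32,000 bytes/s.
After 1.4:1 compression, effective rate ≈ 22857.14 bytes/s.
Capacity = 64 × 1,000,000,000 = 64,000,000,000 bytes.
64,000,000,000 / effective rate ≈ 2800000 s → 777.78 hours.

777.78 hours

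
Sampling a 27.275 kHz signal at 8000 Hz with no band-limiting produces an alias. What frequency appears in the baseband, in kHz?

3.275 kHz

Nyquist = 8,000/2 = 4,000 Hz; 27,275 Hz exceeds it.
Alias = |27,275 − 3×8,000| = |27,275 − 24,000| = 3,275 Hz = 3.275 kHz.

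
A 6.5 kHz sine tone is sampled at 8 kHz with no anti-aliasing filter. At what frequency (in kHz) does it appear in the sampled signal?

1.5 kHz

Nyquist = 8,000/2 = 4,000 Hz; 6,500 Hz exceeds it.
Alias = |6,500 − 1×8,000| = |6,500 − 8,000| = 1,500 Hz = 1.5 kHz.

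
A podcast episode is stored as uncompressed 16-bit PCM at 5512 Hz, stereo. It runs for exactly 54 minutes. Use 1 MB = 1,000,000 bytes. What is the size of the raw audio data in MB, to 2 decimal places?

71.44 MB

Duration = exactly 54 minutes = 3,240 s.
Bytes = 5,512 samples/s × 3,240 s × 2 bytes/sample × 2 ch = 71,435,520 bytes.
71,435,520 / 1,000,000 = 71.44 MB.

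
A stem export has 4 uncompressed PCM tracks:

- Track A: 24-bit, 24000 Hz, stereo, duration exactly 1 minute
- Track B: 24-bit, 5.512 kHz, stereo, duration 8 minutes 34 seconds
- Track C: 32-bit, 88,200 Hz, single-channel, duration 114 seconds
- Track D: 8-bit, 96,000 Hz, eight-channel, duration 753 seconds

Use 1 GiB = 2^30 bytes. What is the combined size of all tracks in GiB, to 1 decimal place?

0.6 GiB

Track A: exactly 1 minute = 60 s; 24,000 × 60 × 3 × 2 = 8,640,000 bytes.
Track B: 8 minutes 34 seconds = 514 s; 5,512 × 514 × 3 × 2 = 16,999,008 bytes.
Track C: 88,200 × 114 × 4 × 1 = 40,219,200 bytes.
Track D: 96,000 × 753 × 1 × 8 = 578,304,000 bytes.
Total = 644,162,208 bytes = 0.6 GiB.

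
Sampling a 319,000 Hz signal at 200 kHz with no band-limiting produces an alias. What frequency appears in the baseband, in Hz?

81,000 Hz

Nyquist = 200,000/2 = 100,000 Hz; 319,000 Hz exceeds it.
Alias = |319,000 − 2×200,000| = |319,000 − 400,000| = 81,000 Hz.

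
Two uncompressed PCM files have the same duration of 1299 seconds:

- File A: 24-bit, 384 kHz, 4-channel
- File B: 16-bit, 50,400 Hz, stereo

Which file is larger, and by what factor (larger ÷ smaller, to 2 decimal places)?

File A: 384,000 × 3 × 4 = 4,608,000 bytes/s.
File B: 50,400 × 2 × 2 = 201,600 bytes/s.
File A is larger; ratio = 5,985,792,000 / 261,878,400 = 22.86.

File A, by a factor of 22.86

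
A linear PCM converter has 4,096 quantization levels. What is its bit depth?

log2(4,096) = 12.

12 bits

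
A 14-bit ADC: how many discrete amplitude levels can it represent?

2^14 = 16,384.

16,384 levels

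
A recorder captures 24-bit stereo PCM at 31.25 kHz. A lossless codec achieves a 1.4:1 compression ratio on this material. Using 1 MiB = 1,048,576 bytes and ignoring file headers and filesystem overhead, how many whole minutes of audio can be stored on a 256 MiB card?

33 minutes

Uncompressed byte rate = 31,250 × 3 × 2 = 187,500 bytes/s.
After 1.4:1 compression, effective rate ≈ 133928.57 bytes/s.
Capacity = 256 × 1,048,576 = 268,435,456 bytes.
268,435,456 / effective rate ≈ 2004.32 s → 33 minutes.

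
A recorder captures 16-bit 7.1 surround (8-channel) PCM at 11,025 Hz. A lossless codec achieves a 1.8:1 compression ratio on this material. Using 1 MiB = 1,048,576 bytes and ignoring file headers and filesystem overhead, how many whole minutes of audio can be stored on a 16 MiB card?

Uncompressed byte rate = 11,025 × 2 × 8 = 176,400 bytes/s.
After 1.8:1 compression, effective rate ≈ 98000 bytes/s.
Capacity = 16 × 1,048,576 = 16,777,216 bytes.
16,777,216 / effective rate ≈ 171.2 s → 2 minutes.

2 minutes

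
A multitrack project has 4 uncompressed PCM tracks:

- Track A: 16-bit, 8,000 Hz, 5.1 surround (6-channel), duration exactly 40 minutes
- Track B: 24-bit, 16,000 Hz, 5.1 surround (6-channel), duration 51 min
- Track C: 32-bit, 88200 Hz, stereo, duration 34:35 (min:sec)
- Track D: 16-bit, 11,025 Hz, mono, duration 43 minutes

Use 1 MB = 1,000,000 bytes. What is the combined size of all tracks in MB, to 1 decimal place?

Track A: exactly 40 minutes = 2,400 s; 8,000 × 2,400 × 2 × 6 = 230,400,000 bytes.
Track B: 51 min = 3,060 s; 16,000 × 3,060 × 3 × 6 = 881,280,000 bytes.
Track C: 34:35 (min:sec) = 2,075 s; 88,200 × 2,075 × 4 × 2 = 1,464,120,000 bytes.
Track D: 43 minutes = 2,580 s; 11,025 × 2,580 × 2 × 1 = 56,889,000 bytes.
Total = 2,632,689,000 bytes = 2632.7 MB.

2632.7 MB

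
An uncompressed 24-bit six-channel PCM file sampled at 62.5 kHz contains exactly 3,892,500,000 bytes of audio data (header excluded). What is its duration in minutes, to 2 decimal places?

57.67 minutes

Byte rate = 62,500 × 3 × 6 = 1,125,000 bytes/s.
Duration = 3,892,500,000 / 1,125,000 = 3,460 s.
3,460 s / 60 = 57.67 minutes.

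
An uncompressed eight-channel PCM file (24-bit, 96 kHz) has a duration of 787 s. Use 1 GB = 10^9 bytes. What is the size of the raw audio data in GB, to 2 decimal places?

Bytes = 96,000 samples/s × 787 s × 3 bytes/sample × 8 ch = 1,813,248,000 bytes.
1,813,248,000 / 1,000,000,000 = 1.81 GB.

1.81 GB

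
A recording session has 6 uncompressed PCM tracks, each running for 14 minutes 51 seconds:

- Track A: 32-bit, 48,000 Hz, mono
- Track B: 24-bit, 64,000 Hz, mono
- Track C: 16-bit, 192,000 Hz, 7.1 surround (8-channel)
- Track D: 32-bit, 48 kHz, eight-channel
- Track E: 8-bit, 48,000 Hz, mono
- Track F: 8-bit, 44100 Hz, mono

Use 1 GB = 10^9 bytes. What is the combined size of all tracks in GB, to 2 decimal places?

4.53 GB

14 minutes 51 seconds = 891 s.
Track A: 48,000 × 891 × 4 × 1 = 171,072,000 bytes.
Track B: 64,000 × 891 × 3 × 1 = 171,072,000 bytes.
Track C: 192,000 × 891 × 2 × 8 = 2,737,152,000 bytes.
Track D: 48,000 × 891 × 4 × 8 = 1,368,576,000 bytes.
Track E: 48,000 × 891 × 1 × 1 = 42,768,000 bytes.
Track F: 44,100 × 891 × 1 × 1 = 39,293,100 bytes.
Total = 4,529,933,100 bytes = 4.53 GB.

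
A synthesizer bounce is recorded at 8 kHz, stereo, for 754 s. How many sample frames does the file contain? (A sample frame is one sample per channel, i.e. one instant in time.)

6,032,000 sample frames

8,000 samples/s × 754 s = 6,032,000 frames.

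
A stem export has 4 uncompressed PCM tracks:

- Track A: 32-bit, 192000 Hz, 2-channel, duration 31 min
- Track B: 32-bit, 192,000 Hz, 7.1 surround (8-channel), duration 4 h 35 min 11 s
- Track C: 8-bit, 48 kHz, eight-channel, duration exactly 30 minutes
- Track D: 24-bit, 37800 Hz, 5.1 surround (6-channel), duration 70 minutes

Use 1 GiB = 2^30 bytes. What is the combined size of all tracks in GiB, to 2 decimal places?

Track A: 31 min = 1,860 s; 192,000 × 1,860 × 4 × 2 = 2,856,960,000 bytes.
Track B: 4 h 35 min 11 s = 16,511 s; 192,000 × 16,511 × 4 × 8 = 101,443,584,000 bytes.
Track C: exactly 30 minutes = 1,800 s; 48,000 × 1,800 × 1 × 8 = 691,200,000 bytes.
Track D: 70 minutes = 4,200 s; 37,800 × 4,200 × 3 × 6 = 2,857,680,000 bytes.
Total = 107,849,424,000 bytes = 100.44 GiB.

100.44 GiB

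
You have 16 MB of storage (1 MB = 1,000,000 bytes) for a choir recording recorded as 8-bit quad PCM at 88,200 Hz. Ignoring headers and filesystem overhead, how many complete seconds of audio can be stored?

45 seconds

Uncompressed byte rate = 88,200 × 1 × 4 = 352,800 bytes/s.
Capacity = 16 × 1,000,000 = 16,000,000 bytes.
16,000,000 / 352,800 ≈ 45.35 s → 45 seconds.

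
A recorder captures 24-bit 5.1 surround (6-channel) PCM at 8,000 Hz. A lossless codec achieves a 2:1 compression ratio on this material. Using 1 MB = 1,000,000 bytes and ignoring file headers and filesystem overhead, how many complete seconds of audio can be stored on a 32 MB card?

Uncompressed byte rate = 8,000 × 3 × 6 = 144,000 bytes/s.
After 2:1 compression, effective rate ≈ 72000 bytes/s.
Capacity = 32 × 1,000,000 = 32,000,000 bytes.
32,000,000 / effective rate ≈ 444.44 s → 444 seconds.

444 seconds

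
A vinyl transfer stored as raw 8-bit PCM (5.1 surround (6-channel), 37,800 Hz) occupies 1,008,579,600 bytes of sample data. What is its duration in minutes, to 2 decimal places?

Byte rate = 37,800 × 1 × 6 = 226,800 bytes/s.
Duration = 1,008,579,600 / 226,800 = 4,447 s.
4,447 s / 60 = 74.12 minutes.

74.12 minutes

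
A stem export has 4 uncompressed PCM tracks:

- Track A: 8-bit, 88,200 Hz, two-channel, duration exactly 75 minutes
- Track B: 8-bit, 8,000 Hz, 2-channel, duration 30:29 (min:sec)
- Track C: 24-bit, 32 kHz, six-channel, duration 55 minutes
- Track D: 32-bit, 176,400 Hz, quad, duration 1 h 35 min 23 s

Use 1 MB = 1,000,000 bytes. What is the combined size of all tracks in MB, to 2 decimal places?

18876.46 MB

Track A: exactly 75 minutes = 4,500 s; 88,200 × 4,500 × 1 × 2 = 793,800,000 bytes.
Track B: 30:29 (min:sec) = 1,829 s; 8,000 × 1,829 × 1 × 2 = 29,264,000 bytes.
Track C: 55 minutes = 3,300 s; 32,000 × 3,300 × 3 × 6 = 1,900,800,000 bytes.
Track D: 1 h 35 min 23 s = 5,723 s; 176,400 × 5,723 × 4 × 4 = 16,152,595,200 bytes.
Total = 18,876,459,200 bytes = 18876.46 MB.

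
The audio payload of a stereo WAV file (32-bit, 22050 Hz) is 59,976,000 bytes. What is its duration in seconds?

340 seconds

Byte rate = 22,050 × 4 × 2 = 176,400 bytes/s.
Duration = 59,976,000 / 176,400 = 340 s.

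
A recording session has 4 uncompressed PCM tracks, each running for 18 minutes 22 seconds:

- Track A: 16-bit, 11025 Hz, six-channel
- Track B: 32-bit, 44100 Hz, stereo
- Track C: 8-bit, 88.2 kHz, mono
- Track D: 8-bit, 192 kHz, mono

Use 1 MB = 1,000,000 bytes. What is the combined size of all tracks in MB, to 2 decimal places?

18 minutes 22 seconds = 1,102 s.
Track A: 11,025 × 1,102 × 2 × 6 = 145,794,600 bytes.
Track B: 44,100 × 1,102 × 4 × 2 = 388,785,600 bytes.
Track C: 88,200 × 1,102 × 1 × 1 = 97,196,400 bytes.
Track D: 192,000 × 1,102 × 1 × 1 = 211,584,000 bytes.
Total = 843,360,600 bytes = 843.36 MB.

843.36 MB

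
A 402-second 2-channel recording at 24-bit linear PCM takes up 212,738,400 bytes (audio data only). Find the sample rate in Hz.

88,200 Hz

Bytes = sample_rate × seconds × bytes_per_sample × channels.
sample_rate = 212,738,400 / (402 × 3 × 2) = 212,738,400 / 2,412 = 88,200 Hz.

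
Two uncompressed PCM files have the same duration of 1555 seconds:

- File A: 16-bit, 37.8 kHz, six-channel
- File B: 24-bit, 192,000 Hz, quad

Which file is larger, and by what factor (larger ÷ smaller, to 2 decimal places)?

File A: 37,800 × 2 × 6 = 453,600 bytes/s.
File B: 192,000 × 3 × 4 = 2,304,000 bytes/s.
File B is larger; ratio = 3,582,720,000 / 705,348,000 = 5.08.

File B, by a factor of 5.08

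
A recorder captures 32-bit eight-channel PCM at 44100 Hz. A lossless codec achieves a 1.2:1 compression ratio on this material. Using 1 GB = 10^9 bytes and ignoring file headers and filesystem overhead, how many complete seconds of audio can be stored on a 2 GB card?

Uncompressed byte rate = 44,100 × 4 × 8 = 1,411,200 bytes/s.
After 1.2:1 compression, effective rate ≈ 1176000 bytes/s.
Capacity = 2 × 1,000,000,000 = 2,000,000,000 bytes.
2,000,000,000 / effective rate ≈ 1700.68 s → 1,700 seconds.

1,700 seconds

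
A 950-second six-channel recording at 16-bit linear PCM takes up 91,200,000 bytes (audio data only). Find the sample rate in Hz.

8,000 Hz

Bytes = sample_rate × seconds × bytes_per_sample × channels.
sample_rate = 91,200,000 / (950 × 2 × 6) = 91,200,000 / 11,400 = 8,000 Hz.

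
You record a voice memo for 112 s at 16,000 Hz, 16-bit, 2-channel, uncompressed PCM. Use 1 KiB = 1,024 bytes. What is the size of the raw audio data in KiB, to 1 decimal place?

Bytes = 16,000 samples/s × 112 s × 2 bytes/sample × 2 ch = 7,168,000 bytes.
7,168,000 / 1,024 = 7000.0 KiB.

7000.0 KiB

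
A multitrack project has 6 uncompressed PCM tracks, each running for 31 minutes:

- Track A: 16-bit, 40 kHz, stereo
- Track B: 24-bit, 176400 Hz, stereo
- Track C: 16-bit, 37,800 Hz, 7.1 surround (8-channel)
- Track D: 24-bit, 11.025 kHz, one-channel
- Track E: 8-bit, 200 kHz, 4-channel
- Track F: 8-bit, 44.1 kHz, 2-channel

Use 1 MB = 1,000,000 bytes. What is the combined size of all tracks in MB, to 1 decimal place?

31 minutes = 1,860 s.
Track A: 40,000 × 1,860 × 2 × 2 = 297,600,000 bytes.
Track B: 176,400 × 1,860 × 3 × 2 = 1,968,624,000 bytes.
Track C: 37,800 × 1,860 × 2 × 8 = 1,124,928,000 bytes.
Track D: 11,025 × 1,860 × 3 × 1 = 61,519,500 bytes.
Track E: 200,000 × 1,860 × 1 × 4 = 1,488,000,000 bytes.
Track F: 44,100 × 1,860 × 1 × 2 = 164,052,000 bytes.
Total = 5,104,723,500 bytes = 5104.7 MB.

5104.7 MB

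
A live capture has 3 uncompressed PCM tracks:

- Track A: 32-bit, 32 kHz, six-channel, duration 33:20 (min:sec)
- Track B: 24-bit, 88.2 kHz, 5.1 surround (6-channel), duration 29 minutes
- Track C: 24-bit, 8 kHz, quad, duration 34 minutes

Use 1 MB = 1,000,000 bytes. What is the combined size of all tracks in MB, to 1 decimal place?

4494.3 MB

Track A: 33:20 (min:sec) = 2,000 s; 32,000 × 2,000 × 4 × 6 = 1,536,000,000 bytes.
Track B: 29 minutes = 1,740 s; 88,200 × 1,740 × 3 × 6 = 2,762,424,000 bytes.
Track C: 34 minutes = 2,040 s; 8,000 × 2,040 × 3 × 4 = 195,840,000 bytes.
Total = 4,494,264,000 bytes = 4494.3 MB.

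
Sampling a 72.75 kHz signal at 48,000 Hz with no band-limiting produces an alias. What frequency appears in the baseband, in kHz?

Nyquist = 48,000/2 = 24,000 Hz; 72,750 Hz exceeds it.
Alias = |72,750 − 2×48,000| = |72,750 − 96,000| = 23,250 Hz = 23.25 kHz.

23.25 kHz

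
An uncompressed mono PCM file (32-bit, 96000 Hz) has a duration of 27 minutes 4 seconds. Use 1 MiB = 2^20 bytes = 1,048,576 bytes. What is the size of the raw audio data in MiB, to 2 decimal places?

594.73 MiB

Duration = 27 minutes 4 seconds = 1,624 s.
Bytes = 96,000 samples/s × 1,624 s × 4 bytes/sample × 1 ch = 623,616,000 bytes.
623,616,000 / 1,048,576 = 594.73 MiB.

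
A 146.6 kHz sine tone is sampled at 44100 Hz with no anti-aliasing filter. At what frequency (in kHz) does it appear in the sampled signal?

Nyquist = 44,100/2 = 22,050 Hz; 146,600 Hz exceeds it.
Alias = |146,600 − 3×44,100| = |146,600 − 132,300| = 14,300 Hz = 14.3 kHz.

14.3 kHz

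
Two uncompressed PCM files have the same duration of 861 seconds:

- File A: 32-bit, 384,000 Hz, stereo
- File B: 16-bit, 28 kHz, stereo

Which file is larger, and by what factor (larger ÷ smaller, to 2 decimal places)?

File A, by a factor of 27.43

File A: 384,000 × 4 × 2 = 3,072,000 bytes/s.
File B: 28,000 × 2 × 2 = 112,000 bytes/s.
File A is larger; ratio = 2,644,992,000 / 96,432,000 = 27.43.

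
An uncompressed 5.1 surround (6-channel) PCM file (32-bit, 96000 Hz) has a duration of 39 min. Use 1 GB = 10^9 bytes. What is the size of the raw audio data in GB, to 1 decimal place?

5.4 GB

Duration = 39 min = 2,340 s.
Bytes = 96,000 samples/s × 2,340 s × 4 bytes/sample × 6 ch = 5,391,360,000 bytes.
5,391,360,000 / 1,000,000,000 = 5.4 GB.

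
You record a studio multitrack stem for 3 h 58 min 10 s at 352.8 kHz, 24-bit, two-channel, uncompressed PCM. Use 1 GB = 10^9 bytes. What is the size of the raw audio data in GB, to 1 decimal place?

Duration = 3 h 58 min 10 s = 14,290 s.
Bytes = 352,800 samples/s × 14,290 s × 3 bytes/sample × 2 ch = 30,249,072,000 bytes.
30,249,072,000 / 1,000,000,000 = 30.2 GB.

30.2 GB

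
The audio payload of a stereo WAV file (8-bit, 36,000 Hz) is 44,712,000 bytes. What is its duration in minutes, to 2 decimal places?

Byte rate = 36,000 × 1 × 2 = 72,000 bytes/s.
Duration = 44,712,000 / 72,000 = 621 s.
621 s / 60 = 10.35 minutes.

10.35 minutes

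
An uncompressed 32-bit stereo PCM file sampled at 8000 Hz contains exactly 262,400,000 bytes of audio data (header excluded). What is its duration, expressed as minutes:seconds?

Byte rate = 8,000 × 4 × 2 = 64,000 bytes/s.
Duration = 262,400,000 / 64,000 = 4,100 s.
4,100 s = 68:20.

68:20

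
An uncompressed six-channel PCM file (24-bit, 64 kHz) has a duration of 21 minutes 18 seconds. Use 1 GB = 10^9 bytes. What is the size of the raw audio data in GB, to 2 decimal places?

Duration = 21 minutes 18 seconds = 1,278 s.
Bytes = 64,000 samples/s × 1,278 s × 3 bytes/sample × 6 ch = 1,472,256,000 bytes.
1,472,256,000 / 1,000,000,000 = 1.47 GB.

1.47 GB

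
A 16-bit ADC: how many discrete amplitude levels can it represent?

2^16 = 65,536.

65,536 levels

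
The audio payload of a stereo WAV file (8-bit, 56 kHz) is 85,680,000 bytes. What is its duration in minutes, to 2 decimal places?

12.75 minutes

Byte rate = 56,000 × 1 × 2 = 112,000 bytes/s.
Duration = 85,680,000 / 112,000 = 765 s.
765 s / 60 = 12.75 minutes.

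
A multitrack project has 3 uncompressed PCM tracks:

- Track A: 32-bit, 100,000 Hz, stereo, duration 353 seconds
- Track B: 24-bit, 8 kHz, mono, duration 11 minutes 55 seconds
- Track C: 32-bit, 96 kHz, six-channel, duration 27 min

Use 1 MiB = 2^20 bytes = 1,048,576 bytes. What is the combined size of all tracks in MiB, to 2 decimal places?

Track A: 100,000 × 353 × 4 × 2 = 282,400,000 bytes.
Track B: 11 minutes 55 seconds = 715 s; 8,000 × 715 × 3 × 1 = 17,160,000 bytes.
Track C: 27 min = 1,620 s; 96,000 × 1,620 × 4 × 6 = 3,732,480,000 bytes.
Total = 4,032,040,000 bytes = 3845.25 MiB.

3845.25 MiB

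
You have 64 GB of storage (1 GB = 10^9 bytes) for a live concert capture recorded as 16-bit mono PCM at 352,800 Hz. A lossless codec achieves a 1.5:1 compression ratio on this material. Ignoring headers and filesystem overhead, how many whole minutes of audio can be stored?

2,267 minutes

Uncompressed byte rate = 352,800 × 2 × 1 = 705,600 bytes/s.
After 1.5:1 compression, effective rate ≈ 470400 bytes/s.
Capacity = 64 × 1,000,000,000 = 64,000,000,000 bytes.
64,000,000,000 / effective rate ≈ 136054.42 s → 2,267 minutes.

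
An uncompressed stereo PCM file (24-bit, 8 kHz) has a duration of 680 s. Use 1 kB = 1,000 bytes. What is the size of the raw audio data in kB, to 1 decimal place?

Bytes = 8,000 samples/s × 680 s × 3 bytes/sample × 2 ch = 32,640,000 bytes.
32,640,000 / 1,000 = 32640.0 kB.

32640.0 kB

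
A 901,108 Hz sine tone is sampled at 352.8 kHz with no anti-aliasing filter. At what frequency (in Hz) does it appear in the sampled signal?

Nyquist = 352,800/2 = 176,400 Hz; 901,108 Hz exceeds it.
Alias = |901,108 − 3×352,800| = |901,108 − 1,058,400| = 157,292 Hz.

157,292 Hz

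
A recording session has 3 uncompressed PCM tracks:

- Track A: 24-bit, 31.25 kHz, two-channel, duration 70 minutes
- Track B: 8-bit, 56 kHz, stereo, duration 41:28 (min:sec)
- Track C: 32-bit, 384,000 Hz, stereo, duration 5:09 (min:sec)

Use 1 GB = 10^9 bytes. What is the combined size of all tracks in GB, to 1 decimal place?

Track A: 70 minutes = 4,200 s; 31,250 × 4,200 × 3 × 2 = 787,500,000 bytes.
Track B: 41:28 (min:sec) = 2,488 s; 56,000 × 2,488 × 1 × 2 = 278,656,000 bytes.
Track C: 5:09 (min:sec) = 309 s; 384,000 × 309 × 4 × 2 = 949,248,000 bytes.
Total = 2,015,404,000 bytes = 2.0 GB.

2.0 GB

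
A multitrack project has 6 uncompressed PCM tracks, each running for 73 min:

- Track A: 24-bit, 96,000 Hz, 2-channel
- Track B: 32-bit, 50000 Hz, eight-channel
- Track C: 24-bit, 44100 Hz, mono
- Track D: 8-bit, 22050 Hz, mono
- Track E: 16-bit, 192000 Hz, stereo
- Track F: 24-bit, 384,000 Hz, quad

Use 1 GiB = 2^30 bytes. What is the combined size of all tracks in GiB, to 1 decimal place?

73 min = 4,380 s.
Track A: 96,000 × 4,380 × 3 × 2 = 2,522,880,000 bytes.
Track B: 50,000 × 4,380 × 4 × 8 = 7,008,000,000 bytes.
Track C: 44,100 × 4,380 × 3 × 1 = 579,474,000 bytes.
Track D: 22,050 × 4,380 × 1 × 1 = 96,579,000 bytes.
Track E: 192,000 × 4,380 × 2 × 2 = 3,363,840,000 bytes.
Track F: 384,000 × 4,380 × 3 × 4 = 20,183,040,000 bytes.
Total = 33,753,813,000 bytes = 31.4 GiB.

31.4 GiB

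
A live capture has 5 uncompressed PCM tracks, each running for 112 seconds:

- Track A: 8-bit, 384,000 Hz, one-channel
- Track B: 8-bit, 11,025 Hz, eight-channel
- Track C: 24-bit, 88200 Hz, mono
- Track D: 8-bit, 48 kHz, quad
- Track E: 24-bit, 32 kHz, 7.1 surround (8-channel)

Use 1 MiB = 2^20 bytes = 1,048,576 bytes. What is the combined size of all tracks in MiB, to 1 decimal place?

Track A: 384,000 × 112 × 1 × 1 = 43,008,000 bytes.
Track B: 11,025 × 112 × 1 × 8 = 9,878,400 bytes.
Track C: 88,200 × 112 × 3 × 1 = 29,635,200 bytes.
Track D: 48,000 × 112 × 1 × 4 = 21,504,000 bytes.
Track E: 32,000 × 112 × 3 × 8 = 86,016,000 bytes.
Total = 190,041,600 bytes = 181.2 MiB.

181.2 MiB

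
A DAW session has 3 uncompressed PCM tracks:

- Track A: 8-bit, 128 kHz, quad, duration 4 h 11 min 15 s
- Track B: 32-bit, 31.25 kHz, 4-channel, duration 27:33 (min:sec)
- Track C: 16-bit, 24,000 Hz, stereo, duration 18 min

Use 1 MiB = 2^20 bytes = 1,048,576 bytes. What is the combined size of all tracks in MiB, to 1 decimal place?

8247.9 MiB

Track A: 4 h 11 min 15 s = 15,075 s; 128,000 × 15,075 × 1 × 4 = 7,718,400,000 bytes.
Track B: 27:33 (min:sec) = 1,653 s; 31,250 × 1,653 × 4 × 4 = 826,500,000 bytes.
Track C: 18 min = 1,080 s; 24,000 × 1,080 × 2 × 2 = 103,680,000 bytes.
Total = 8,648,580,000 bytes = 8247.9 MiB.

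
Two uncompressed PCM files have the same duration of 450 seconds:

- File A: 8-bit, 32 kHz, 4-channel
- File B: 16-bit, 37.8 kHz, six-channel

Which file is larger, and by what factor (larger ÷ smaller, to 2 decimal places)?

File B, by a factor of 3.54

File A: 32,000 × 1 × 4 = 128,000 bytes/s.
File B: 37,800 × 2 × 6 = 453,600 bytes/s.
File B is larger; ratio = 204,120,000 / 57,600,000 = 3.54.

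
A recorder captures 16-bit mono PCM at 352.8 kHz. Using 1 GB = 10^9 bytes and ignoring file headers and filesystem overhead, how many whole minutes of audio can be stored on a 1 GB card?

Uncompressed byte rate = 352,800 × 2 × 1 = 705,600 bytes/s.
Capacity = 1 × 1,000,000,000 = 1,000,000,000 bytes.
1,000,000,000 / 705,600 ≈ 1417.23 s → 23 minutes.

23 minutes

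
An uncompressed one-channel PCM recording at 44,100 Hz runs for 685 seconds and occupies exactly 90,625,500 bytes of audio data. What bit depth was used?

24 bits

Bytes per sample = 90,625,500 / (44,100 × 685 × 1) = 90,625,500 / 30,208,500 = 3.
Bit depth = 3 × 8 = 24 bits.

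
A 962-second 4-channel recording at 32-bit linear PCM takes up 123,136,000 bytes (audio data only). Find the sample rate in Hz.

Bytes = sample_rate × seconds × bytes_per_sample × channels.
sample_rate = 123,136,000 / (962 × 4 × 4) = 123,136,000 / 15,392 = 8,000 Hz.

8,000 Hz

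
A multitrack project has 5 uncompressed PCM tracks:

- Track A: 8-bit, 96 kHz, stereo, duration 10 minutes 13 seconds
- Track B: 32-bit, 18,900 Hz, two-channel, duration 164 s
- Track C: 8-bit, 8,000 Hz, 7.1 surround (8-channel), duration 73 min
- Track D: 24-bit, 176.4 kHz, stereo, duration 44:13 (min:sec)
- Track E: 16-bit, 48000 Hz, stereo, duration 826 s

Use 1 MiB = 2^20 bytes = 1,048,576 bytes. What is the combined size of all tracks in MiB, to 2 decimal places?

Track A: 10 minutes 13 seconds = 613 s; 96,000 × 613 × 1 × 2 = 117,696,000 bytes.
Track B: 18,900 × 164 × 4 × 2 = 24,796,800 bytes.
Track C: 73 min = 4,380 s; 8,000 × 4,380 × 1 × 8 = 280,320,000 bytes.
Track D: 44:13 (min:sec) = 2,653 s; 176,400 × 2,653 × 3 × 2 = 2,807,935,200 bytes.
Track E: 48,000 × 826 × 2 × 2 = 158,592,000 bytes.
Total = 3,389,340,000 bytes = 3232.33 MiB.

3232.33 MiB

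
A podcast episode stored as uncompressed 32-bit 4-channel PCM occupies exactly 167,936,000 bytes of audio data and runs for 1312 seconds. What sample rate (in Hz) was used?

8,000 Hz

Bytes = sample_rate × seconds × bytes_per_sample × channels.
sample_rate = 167,936,000 / (1,312 × 4 × 4) = 167,936,000 / 20,992 = 8,000 Hz.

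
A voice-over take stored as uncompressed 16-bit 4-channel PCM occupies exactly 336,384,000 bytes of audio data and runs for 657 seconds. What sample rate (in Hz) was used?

Bytes = sample_rate × seconds × bytes_per_sample × channels.
sample_rate = 336,384,000 / (657 × 2 × 4) = 336,384,000 / 5,256 = 64,000 Hz.

64,000 Hz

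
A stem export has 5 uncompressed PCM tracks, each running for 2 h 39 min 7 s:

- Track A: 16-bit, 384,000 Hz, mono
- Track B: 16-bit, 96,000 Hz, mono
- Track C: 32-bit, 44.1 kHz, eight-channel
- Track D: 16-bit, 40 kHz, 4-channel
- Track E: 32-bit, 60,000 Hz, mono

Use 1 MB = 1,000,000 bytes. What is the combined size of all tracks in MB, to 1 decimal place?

27984.2 MB

2 h 39 min 7 s = 9,547 s.
Track A: 384,000 × 9,547 × 2 × 1 = 7,332,096,000 bytes.
Track B: 96,000 × 9,547 × 2 × 1 = 1,833,024,000 bytes.
Track C: 44,100 × 9,547 × 4 × 8 = 13,472,726,400 bytes.
Track D: 40,000 × 9,547 × 2 × 4 = 3,055,040,000 bytes.
Track E: 60,000 × 9,547 × 4 × 1 = 2,291,280,000 bytes.
Total = 27,984,166,400 bytes = 27984.2 MB.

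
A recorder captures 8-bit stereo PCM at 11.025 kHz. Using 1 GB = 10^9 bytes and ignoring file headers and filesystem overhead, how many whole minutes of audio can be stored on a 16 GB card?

Uncompressed byte rate = 11,025 × 1 × 2 = 22,050 bytes/s.
Capacity = 16 × 1,000,000,000 = 16,000,000,000 bytes.
16,000,000,000 / 22,050 ≈ 725623.58 s → 12,093 minutes.

12,093 minutes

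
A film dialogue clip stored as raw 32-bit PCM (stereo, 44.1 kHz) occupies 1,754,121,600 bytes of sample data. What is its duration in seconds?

4,972 seconds

Byte rate = 44,100 × 4 × 2 = 352,800 bytes/s.
Duration = 1,754,121,600 / 352,800 = 4,972 s.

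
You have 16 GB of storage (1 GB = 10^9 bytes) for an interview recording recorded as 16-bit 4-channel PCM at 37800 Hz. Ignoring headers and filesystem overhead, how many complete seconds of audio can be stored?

Uncompressed byte rate = 37,800 × 2 × 4 = 302,400 bytes/s.
Capacity = 16 × 1,000,000,000 = 16,000,000,000 bytes.
16,000,000,000 / 302,400 ≈ 52910.05 s → 52,910 seconds.

52,910 seconds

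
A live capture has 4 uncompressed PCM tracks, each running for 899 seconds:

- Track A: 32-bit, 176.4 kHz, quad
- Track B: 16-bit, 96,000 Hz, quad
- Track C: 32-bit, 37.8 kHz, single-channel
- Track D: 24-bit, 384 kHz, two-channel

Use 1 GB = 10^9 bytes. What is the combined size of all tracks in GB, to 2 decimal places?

5.43 GB

Track A: 176,400 × 899 × 4 × 4 = 2,537,337,600 bytes.
Track B: 96,000 × 899 × 2 × 4 = 690,432,000 bytes.
Track C: 37,800 × 899 × 4 × 1 = 135,928,800 bytes.
Track D: 384,000 × 899 × 3 × 2 = 2,071,296,000 bytes.
Total = 5,434,994,400 bytes = 5.43 GB.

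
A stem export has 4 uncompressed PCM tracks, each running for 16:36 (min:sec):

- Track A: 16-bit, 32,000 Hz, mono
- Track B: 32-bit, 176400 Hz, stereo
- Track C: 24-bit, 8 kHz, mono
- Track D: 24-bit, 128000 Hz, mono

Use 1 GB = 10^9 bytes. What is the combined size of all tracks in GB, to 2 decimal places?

1.88 GB

16:36 (min:sec) = 996 s.
Track A: 32,000 × 996 × 2 × 1 = 63,744,000 bytes.
Track B: 176,400 × 996 × 4 × 2 = 1,405,555,200 bytes.
Track C: 8,000 × 996 × 3 × 1 = 23,904,000 bytes.
Track D: 128,000 × 996 × 3 × 1 = 382,464,000 bytes.
Total = 1,875,667,200 bytes = 1.88 GB.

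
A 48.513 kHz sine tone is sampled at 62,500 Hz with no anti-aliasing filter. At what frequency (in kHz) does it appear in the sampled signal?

Nyquist = 62,500/2 = 31,250 Hz; 48,513 Hz exceeds it.
Alias = |48,513 − 1×62,500| = |48,513 − 62,500| = 13,987 Hz = 13.987 kHz.

13.987 kHz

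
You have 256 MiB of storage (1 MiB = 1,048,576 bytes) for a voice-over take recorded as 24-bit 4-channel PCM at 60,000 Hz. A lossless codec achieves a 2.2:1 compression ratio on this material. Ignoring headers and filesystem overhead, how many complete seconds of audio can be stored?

Uncompressed byte rate = 60,000 × 3 × 4 = 720,000 bytes/s.
After 2.2:1 compression, effective rate ≈ 327272.73 bytes/s.
Capacity = 256 × 1,048,576 = 268,435,456 bytes.
268,435,456 / effective rate ≈ 820.22 s → 820 seconds.

820 seconds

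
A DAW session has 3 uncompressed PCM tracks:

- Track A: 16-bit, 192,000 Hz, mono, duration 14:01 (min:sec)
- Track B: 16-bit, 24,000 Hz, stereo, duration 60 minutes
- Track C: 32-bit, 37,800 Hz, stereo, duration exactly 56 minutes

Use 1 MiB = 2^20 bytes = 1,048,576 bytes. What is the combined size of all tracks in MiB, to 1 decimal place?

Track A: 14:01 (min:sec) = 841 s; 192,000 × 841 × 2 × 1 = 322,944,000 bytes.
Track B: 60 minutes = 3,600 s; 24,000 × 3,600 × 2 × 2 = 345,600,000 bytes.
Track C: exactly 56 minutes = 3,360 s; 37,800 × 3,360 × 4 × 2 = 1,016,064,000 bytes.
Total = 1,684,608,000 bytes = 1606.6 MiB.

1606.6 MiB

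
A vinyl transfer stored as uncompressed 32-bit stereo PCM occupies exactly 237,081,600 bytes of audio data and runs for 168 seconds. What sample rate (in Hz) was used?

Bytes = sample_rate × seconds × bytes_per_sample × channels.
sample_rate = 237,081,600 / (168 × 4 × 2) = 237,081,600 / 1,344 = 176,400 Hz.

176,400 Hz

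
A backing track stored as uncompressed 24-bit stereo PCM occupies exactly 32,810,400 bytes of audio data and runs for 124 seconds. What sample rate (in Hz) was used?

Bytes = sample_rate × seconds × bytes_per_sample × channels.
sample_rate = 32,810,400 / (124 × 3 × 2) = 32,810,400 / 744 = 44,100 Hz.

44,100 Hz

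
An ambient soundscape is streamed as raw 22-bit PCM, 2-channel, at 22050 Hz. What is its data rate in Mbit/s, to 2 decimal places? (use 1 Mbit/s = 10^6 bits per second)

0.97 Mbit/s

Bit rate = 22,050 × 22 × 2 = 970,200 bits/s.
= 0.97 Mbit/s.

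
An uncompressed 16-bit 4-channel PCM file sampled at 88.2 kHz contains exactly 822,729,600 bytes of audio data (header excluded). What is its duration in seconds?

Byte rate = 88,200 × 2 × 4 = 705,600 bytes/s.
Duration = 822,729,600 / 705,600 = 1,166 s.

1,166 seconds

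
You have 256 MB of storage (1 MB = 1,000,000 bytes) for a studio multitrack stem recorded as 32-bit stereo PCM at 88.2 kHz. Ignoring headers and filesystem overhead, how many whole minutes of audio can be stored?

Uncompressed byte rate = 88,200 × 4 × 2 = 705,600 bytes/s.
Capacity = 256 × 1,000,000 = 256,000,000 bytes.
256,000,000 / 705,600 ≈ 362.81 s → 6 minutes.

6 minutes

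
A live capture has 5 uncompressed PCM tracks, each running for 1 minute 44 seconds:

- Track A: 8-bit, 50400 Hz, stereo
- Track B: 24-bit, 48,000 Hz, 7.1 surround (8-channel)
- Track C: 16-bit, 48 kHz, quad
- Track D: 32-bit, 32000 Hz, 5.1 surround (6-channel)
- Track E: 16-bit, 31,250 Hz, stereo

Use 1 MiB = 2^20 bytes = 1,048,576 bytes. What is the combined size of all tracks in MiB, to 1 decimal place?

1 minute 44 seconds = 104 s.
Track A: 50,400 × 104 × 1 × 2 = 10,483,200 bytes.
Track B: 48,000 × 104 × 3 × 8 = 119,808,000 bytes.
Track C: 48,000 × 104 × 2 × 4 = 39,936,000 bytes.
Track D: 32,000 × 104 × 4 × 6 = 79,872,000 bytes.
Track E: 31,250 × 104 × 2 × 2 = 13,000,000 bytes.
Total = 263,099,200 bytes = 250.9 MiB.

250.9 MiB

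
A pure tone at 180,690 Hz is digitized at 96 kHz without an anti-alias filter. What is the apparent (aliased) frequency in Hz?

Nyquist = 96,000/2 = 48,000 Hz; 180,690 Hz exceeds it.
Alias = |180,690 − 2×96,000| = |180,690 − 192,000| = 11,310 Hz.

11,310 Hz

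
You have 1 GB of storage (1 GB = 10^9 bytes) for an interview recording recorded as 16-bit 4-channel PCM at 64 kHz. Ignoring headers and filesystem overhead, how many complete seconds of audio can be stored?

Uncompressed byte rate = 64,000 × 2 × 4 = 512,000 bytes/s.
Capacity = 1 × 1,000,000,000 = 1,000,000,000 bytes.
1,000,000,000 / 512,000 ≈ 1953.12 s → 1,953 seconds.

1,953 seconds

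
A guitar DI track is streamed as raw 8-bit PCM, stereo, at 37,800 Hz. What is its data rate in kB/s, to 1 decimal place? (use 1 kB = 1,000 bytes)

Bit rate = 37,800 × 8 × 2 = 604,800 bits/s.
604,800 / 8 = 75,600 B/s = 75.6 kB/s.

75.6 kB/s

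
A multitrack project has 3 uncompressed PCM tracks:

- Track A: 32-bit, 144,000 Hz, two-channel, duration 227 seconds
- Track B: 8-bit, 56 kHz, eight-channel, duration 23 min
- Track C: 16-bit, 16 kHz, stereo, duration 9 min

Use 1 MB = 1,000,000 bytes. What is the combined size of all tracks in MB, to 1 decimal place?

914.3 MB

Track A: 144,000 × 227 × 4 × 2 = 261,504,000 bytes.
Track B: 23 min = 1,380 s; 56,000 × 1,380 × 1 × 8 = 618,240,000 bytes.
Track C: 9 min = 540 s; 16,000 × 540 × 2 × 2 = 34,560,000 bytes.
Total = 914,304,000 bytes = 914.3 MB.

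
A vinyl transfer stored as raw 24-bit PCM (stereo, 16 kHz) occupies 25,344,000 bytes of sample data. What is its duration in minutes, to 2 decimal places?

Byte rate = 16,000 × 3 × 2 = 96,000 bytes/s.
Duration = 25,344,000 / 96,000 = 264 s.
264 s / 60 = 4.40 minutes.

4.40 minutes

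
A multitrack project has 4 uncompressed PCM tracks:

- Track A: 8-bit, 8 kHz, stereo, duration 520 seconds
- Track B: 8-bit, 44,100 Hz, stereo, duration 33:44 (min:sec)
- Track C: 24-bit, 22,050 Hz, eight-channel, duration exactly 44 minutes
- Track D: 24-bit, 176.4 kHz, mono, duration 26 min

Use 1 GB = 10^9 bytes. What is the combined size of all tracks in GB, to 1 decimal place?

Track A: 8,000 × 520 × 1 × 2 = 8,320,000 bytes.
Track B: 33:44 (min:sec) = 2,024 s; 44,100 × 2,024 × 1 × 2 = 178,516,800 bytes.
Track C: exactly 44 minutes = 2,640 s; 22,050 × 2,640 × 3 × 8 = 1,397,088,000 bytes.
Track D: 26 min = 1,560 s; 176,400 × 1,560 × 3 × 1 = 825,552,000 bytes.
Total = 2,409,476,800 bytes = 2.4 GB.

2.4 GB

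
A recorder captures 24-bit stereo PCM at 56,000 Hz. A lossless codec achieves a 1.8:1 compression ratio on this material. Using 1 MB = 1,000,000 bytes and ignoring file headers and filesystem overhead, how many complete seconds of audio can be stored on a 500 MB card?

Uncompressed byte rate = 56,000 × 3 × 2 = 336,000 bytes/s.
After 1.8:1 compression, effective rate ≈ 186666.67 bytes/s.
Capacity = 500 × 1,000,000 = 500,000,000 bytes.
500,000,000 / effective rate ≈ 2678.57 s → 2,678 seconds.

2,678 seconds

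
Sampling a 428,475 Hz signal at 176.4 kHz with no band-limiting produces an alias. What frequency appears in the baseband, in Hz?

Nyquist = 176,400/2 = 88,200 Hz; 428,475 Hz exceeds it.
Alias = |428,475 − 2×176,400| = |428,475 − 352,800| = 75,675 Hz.

75,675 Hz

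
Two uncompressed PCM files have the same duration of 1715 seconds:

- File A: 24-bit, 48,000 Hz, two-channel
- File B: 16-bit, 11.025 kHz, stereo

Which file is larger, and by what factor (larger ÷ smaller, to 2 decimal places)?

File A: 48,000 × 3 × 2 = 288,000 bytes/s.
File B: 11,025 × 2 × 2 = 44,100 bytes/s.
File A is larger; ratio = 493,920,000 / 75,631,500 = 6.53.

File A, by a factor of 6.53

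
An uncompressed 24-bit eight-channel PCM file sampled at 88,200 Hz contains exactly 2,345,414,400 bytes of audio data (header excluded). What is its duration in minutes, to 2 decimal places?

Byte rate = 88,200 × 3 × 8 = 2,116,800 bytes/s.
Duration = 2,345,414,400 / 2,116,800 = 1,108 s.
1,108 s / 60 = 18.47 minutes.

18.47 minutes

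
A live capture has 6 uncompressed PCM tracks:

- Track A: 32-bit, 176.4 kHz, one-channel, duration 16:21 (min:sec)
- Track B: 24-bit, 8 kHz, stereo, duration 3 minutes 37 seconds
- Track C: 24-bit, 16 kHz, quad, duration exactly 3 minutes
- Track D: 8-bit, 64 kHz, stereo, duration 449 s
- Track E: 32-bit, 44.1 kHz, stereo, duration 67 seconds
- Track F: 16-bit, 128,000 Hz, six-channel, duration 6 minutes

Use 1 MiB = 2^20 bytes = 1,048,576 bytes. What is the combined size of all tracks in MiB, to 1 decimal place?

Track A: 16:21 (min:sec) = 981 s; 176,400 × 981 × 4 × 1 = 692,193,600 bytes.
Track B: 3 minutes 37 seconds = 217 s; 8,000 × 217 × 3 × 2 = 10,416,000 bytes.
Track C: exactly 3 minutes = 180 s; 16,000 × 180 × 3 × 4 = 34,560,000 bytes.
Track D: 64,000 × 449 × 1 × 2 = 57,472,000 bytes.
Track E: 44,100 × 67 × 4 × 2 = 23,637,600 bytes.
Track F: 6 minutes = 360 s; 128,000 × 360 × 2 × 6 = 552,960,000 bytes.
Total = 1,371,239,200 bytes = 1307.7 MiB.

1307.7 MiB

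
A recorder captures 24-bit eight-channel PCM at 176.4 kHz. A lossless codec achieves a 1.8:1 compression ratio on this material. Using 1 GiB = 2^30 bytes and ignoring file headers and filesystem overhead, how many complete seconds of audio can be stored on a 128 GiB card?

Uncompressed byte rate = 176,400 × 3 × 8 = 4,233,600 bytes/s.
After 1.8:1 compression, effective rate ≈ 2352000 bytes/s.
Capacity = 128 × 1,073,741,824 = 137,438,953,472 bytes.
137,438,953,472 / effective rate ≈ 58434.93 s → 58,434 seconds.

58,434 seconds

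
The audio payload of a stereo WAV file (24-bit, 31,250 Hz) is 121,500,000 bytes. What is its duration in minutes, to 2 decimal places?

10.80 minutes

Byte rate = 31,250 × 3 × 2 = 187,500 bytes/s.
Duration = 121,500,000 / 187,500 = 648 s.
648 s / 60 = 10.80 minutes.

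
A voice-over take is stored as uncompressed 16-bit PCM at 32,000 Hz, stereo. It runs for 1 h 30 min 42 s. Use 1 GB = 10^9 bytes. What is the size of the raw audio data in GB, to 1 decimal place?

Duration = 1 h 30 min 42 s = 5,442 s.
Bytes = 32,000 samples/s × 5,442 s × 2 bytes/sample × 2 ch = 696,576,000 bytes.
696,576,000 / 1,000,000,000 = 0.7 GB.

0.7 GB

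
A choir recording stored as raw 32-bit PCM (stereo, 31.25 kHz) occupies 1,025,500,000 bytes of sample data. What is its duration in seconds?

4,102 seconds

Byte rate = 31,250 × 4 × 2 = 250,000 bytes/s.
Duration = 1,025,500,000 / 250,000 = 4,102 s.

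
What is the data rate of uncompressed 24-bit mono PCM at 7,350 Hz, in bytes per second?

Bit rate = 7,350 × 24 × 1 = 176,400 bits/s.
176,400 / 8 = 22,050 bytes/s.

22,050 bytes/s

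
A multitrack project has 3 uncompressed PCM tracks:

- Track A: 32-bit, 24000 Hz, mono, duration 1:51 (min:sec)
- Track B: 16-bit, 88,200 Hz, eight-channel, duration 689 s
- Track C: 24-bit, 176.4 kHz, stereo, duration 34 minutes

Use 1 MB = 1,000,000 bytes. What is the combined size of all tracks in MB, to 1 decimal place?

Track A: 1:51 (min:sec) = 111 s; 24,000 × 111 × 4 × 1 = 10,656,000 bytes.
Track B: 88,200 × 689 × 2 × 8 = 972,316,800 bytes.
Track C: 34 minutes = 2,040 s; 176,400 × 2,040 × 3 × 2 = 2,159,136,000 bytes.
Total = 3,142,108,800 bytes = 3142.1 MB.

3142.1 MB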